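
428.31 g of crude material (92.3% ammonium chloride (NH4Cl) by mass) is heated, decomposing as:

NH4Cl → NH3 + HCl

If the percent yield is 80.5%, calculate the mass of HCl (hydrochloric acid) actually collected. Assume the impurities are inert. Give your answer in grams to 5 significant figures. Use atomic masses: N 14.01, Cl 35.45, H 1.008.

216.90 g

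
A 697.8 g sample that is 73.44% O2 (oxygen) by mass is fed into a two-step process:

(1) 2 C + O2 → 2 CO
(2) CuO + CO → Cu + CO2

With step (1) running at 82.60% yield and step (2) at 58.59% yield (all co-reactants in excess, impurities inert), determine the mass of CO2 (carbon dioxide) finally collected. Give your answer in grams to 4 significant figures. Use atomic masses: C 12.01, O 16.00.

682.2 g

Pure O2 = 697.8 × 0.7344 = 512.46 g.
M(O2) = 2(16.00) = 32.00 g/mol.
M(CO2) = 12.01 + 2(16.00) = 44.01 g/mol.
n(O2) = 512.46 / 32.00 = 16.015 mol.
Step 1 (O2:CO = 1:2): theoretical n(CO) = 32.029 mol; at 82.60% yield, n(CO) = 26.456 mol.
Step 2 (CO:CO2 = 1:1): theoretical n(CO2) = 26.456 mol, so theoretical mass = 26.456 × 44.01 = 1164.3 g.
At 58.59% yield, actual mass of CO2 = 1164.3 × 0.5859 = 682.18 g.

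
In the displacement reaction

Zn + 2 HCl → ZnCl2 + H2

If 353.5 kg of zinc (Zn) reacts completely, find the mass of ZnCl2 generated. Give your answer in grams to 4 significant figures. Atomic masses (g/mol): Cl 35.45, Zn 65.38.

M(Zn) = 65.38 g/mol.
M(ZnCl2) = 65.38 + 2(35.45) = 136.28 g/mol.
Convert: 353.5 kg = 353500 g.
n(Zn) = 353500 g / 65.38 g/mol = 5406.9 mol.
From the equation the Zn:ZnCl2 mole ratio is 1:1, so n(ZnCl2) = 5406.9 × 1/1 = 5406.9 mol.
Mass of ZnCl2 = 5406.9 mol × 136.28 g/mol = 736850 g.

736800 g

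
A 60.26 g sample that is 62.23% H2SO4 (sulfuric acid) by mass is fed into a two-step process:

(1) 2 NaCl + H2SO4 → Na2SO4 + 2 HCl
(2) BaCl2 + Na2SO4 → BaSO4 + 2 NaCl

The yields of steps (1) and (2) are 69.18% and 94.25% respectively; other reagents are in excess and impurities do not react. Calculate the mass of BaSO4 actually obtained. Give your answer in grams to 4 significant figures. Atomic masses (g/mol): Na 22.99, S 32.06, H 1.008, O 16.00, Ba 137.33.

Pure H2SO4 = 60.26 × 0.6223 = 37.500 g.
M(H2SO4) = 2(1.008) + 32.06 + 4(16.00) = 98.076 g/mol.
M(BaSO4) = 137.33 + 32.06 + 4(16.00) = 233.39 g/mol.
n(H2SO4) = 37.500 / 98.076 = 0.38235 mol.
Step 1 (H2SO4:Na2SO4 = 1:1): theoretical n(Na2SO4) = 0.38235 mol; at 69.18% yield, n(Na2SO4) = 0.26451 mol.
Step 2 (Na2SO4:BaSO4 = 1:1): theoretical n(BaSO4) = 0.26451 mol, so theoretical mass = 0.26451 × 233.39 = 61.735 g.
At 94.25% yield, actual mass of BaSO4 = 61.735 × 0.9425 = 58.185 g.

58.18 g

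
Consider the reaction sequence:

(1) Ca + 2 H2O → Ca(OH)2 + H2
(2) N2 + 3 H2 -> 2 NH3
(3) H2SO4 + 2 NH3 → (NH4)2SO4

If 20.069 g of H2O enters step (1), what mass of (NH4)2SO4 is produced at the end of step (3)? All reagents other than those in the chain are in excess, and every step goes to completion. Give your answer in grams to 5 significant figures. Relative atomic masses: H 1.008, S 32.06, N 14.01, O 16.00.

M(H2O) = 2(1.008) + 16.00 = 18.016 g/mol.
M((NH4)2SO4) = 2(14.01) + 8(1.008) + 32.06 + 4(16.00) = 132.144 g/mol.
n(H2O) = 20.069 / 18.016 = 1.11395 mol.
Reaction (1): H2O→H2 ratio 2:1 ⇒ n(H2) = 0.556977 mol.
Reaction (2): H2→NH3 ratio 3:2 ⇒ n(NH3) = 0.371318 mol.
Reaction (3): NH3→(NH4)2SO4 ratio 2:1 ⇒ n((NH4)2SO4) = 0.185659 mol.
Mass of (NH4)2SO4 = 0.185659 × 132.144 = 24.5337 g.

24.534 g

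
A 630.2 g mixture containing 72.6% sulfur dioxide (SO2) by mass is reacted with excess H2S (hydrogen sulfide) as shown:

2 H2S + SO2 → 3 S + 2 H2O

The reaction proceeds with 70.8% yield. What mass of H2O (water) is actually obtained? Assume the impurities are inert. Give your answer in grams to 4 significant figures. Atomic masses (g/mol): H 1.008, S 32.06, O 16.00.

182.2 g

Pure SO2 available = 630.2 g × 0.726 = 457.53 g.
M(SO2) = 32.06 + 2(16.00) = 64.06 g/mol.
M(H2O) = 2(1.008) + 16.00 = 18.016 g/mol.
n(SO2) = 457.53 g / 64.06 g/mol = 7.1421 mol.
From the equation the SO2:H2O mole ratio is 1:2, so n(H2O) = 7.1421 × 2/1 = 14.284 mol.
Mass of H2O = 14.284 mol × 18.016 g/mol = 257.35 g.
Actual mass collected = 257.35 g × 0.708 = 182.20 g.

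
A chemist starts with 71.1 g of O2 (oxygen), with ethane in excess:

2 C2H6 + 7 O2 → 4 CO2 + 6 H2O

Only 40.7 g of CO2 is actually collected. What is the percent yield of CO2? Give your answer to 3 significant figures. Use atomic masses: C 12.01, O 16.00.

72.8 %

M(O2) = 2(16.00) = 32.00 g/mol.
M(CO2) = 12.01 + 2(16.00) = 44.01 g/mol.
n(O2) = 71.10 g / 32.00 g/mol = 2.222 mol.
From the equation the O2:CO2 mole ratio is 7:4, so n(CO2) = 2.222 × 4/7 = 1.270 mol.
Mass of CO2 = 1.270 mol × 44.01 g/mol = 55.88 g.
This is the theoretical yield. Percent yield = 40.7 g / 55.88 g × 100% = 72.84%.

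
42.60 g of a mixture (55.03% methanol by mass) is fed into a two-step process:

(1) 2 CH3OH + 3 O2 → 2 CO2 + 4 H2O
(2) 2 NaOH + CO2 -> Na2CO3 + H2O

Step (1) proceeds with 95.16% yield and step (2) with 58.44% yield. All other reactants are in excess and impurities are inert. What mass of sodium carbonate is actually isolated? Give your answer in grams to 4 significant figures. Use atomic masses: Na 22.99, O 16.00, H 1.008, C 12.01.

Pure CH3OH = 42.60 × 0.5503 = 23.443 g.
M(CH3OH) = 12.01 + 4(1.008) + 16.00 = 32.042 g/mol.
M(Na2CO3) = 2(22.99) + 12.01 + 3(16.00) = 105.99 g/mol.
n(CH3OH) = 23.443 / 32.042 = 0.73163 mol.
Step 1 (CH3OH:CO2 = 2:2): theoretical n(CO2) = 0.73163 mol; at 95.16% yield, n(CO2) = 0.69622 mol.
Step 2 (CO2:Na2CO3 = 1:1): theoretical n(Na2CO3) = 0.69622 mol, so theoretical mass = 0.69622 × 105.99 = 73.792 g.
At 58.44% yield, actual mass of Na2CO3 = 73.792 × 0.5844 = 43.124 g.

43.12 g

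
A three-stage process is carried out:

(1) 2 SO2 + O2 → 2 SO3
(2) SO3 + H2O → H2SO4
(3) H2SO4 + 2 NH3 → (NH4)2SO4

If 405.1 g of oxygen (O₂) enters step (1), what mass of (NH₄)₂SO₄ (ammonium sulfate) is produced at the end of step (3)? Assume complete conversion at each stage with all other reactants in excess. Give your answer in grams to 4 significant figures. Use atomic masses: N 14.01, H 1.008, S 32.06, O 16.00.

M(O2) = 2(16.00) = 32.00 g/mol.
M((NH4)2SO4) = 2(14.01) + 8(1.008) + 32.06 + 4(16.00) = 132.144 g/mol.
n(O2) = 405.1 / 32.00 = 12.659 mol.
Reaction (1): O2→SO3 ratio 1:2 ⇒ n(SO3) = 25.319 mol.
Reaction (2): SO3→H2SO4 ratio 1:1 ⇒ n(H2SO4) = 25.319 mol.
Reaction (3): H2SO4→(NH4)2SO4 ratio 1:1 ⇒ n((NH4)2SO4) = 25.319 mol.
Mass of (NH4)2SO4 = 25.319 × 132.144 = 3345.7 g.

3346 g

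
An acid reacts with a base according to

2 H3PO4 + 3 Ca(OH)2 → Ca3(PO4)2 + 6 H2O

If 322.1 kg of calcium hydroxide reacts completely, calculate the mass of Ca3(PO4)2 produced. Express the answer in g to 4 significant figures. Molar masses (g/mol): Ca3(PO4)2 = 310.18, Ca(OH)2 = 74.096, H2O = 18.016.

Convert: 322.1 kg = 322100 g.
n(Ca(OH)2) = 322100 g / 74.096 g/mol = 4347.1 mol.
From the equation the Ca(OH)2:Ca3(PO4)2 mole ratio is 3:1, so n(Ca3(PO4)2) = 4347.1 × 1/3 = 1449.0 mol.
Mass of Ca3(PO4)2 = 1449.0 mol × 310.18 g/mol = 449460 g.

449500 g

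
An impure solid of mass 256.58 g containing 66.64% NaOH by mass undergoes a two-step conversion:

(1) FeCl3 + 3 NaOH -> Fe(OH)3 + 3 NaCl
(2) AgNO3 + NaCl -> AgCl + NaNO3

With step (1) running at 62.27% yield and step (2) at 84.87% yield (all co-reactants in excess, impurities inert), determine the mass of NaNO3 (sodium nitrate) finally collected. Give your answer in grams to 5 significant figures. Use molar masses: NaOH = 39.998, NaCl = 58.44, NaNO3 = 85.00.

192.03 g

Pure NaOH = 256.58 × 0.6664 = 170.985 g.
n(NaOH) = 170.985 / 39.998 = 4.27484 mol.
Step 1 (NaOH:NaCl = 3:3): theoretical n(NaCl) = 4.27484 mol; at 62.27% yield, n(NaCl) = 2.66194 mol.
Step 2 (NaCl:NaNO3 = 1:1): theoretical n(NaNO3) = 2.66194 mol, so theoretical mass = 2.66194 × 85.00 = 226.265 g.
At 84.87% yield, actual mass of NaNO3 = 226.265 × 0.8487 = 192.031 g.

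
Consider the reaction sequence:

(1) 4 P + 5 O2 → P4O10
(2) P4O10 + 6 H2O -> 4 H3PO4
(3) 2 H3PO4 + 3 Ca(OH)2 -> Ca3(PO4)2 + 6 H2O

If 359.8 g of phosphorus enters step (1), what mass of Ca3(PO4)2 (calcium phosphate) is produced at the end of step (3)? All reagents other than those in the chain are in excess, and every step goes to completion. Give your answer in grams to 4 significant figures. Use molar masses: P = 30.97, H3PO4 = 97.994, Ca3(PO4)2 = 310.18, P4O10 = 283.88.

n(P) = 359.8 / 30.97 = 11.618 mol.
Reaction (1): P→P4O10 ratio 4:1 ⇒ n(P4O10) = 2.9044 mol.
Reaction (2): P4O10→H3PO4 ratio 1:4 ⇒ n(H3PO4) = 11.618 mol.
Reaction (3): H3PO4→Ca3(PO4)2 ratio 2:1 ⇒ n(Ca3(PO4)2) = 5.8088 mol.
Mass of Ca3(PO4)2 = 5.8088 × 310.18 = 1801.8 g.

1802 g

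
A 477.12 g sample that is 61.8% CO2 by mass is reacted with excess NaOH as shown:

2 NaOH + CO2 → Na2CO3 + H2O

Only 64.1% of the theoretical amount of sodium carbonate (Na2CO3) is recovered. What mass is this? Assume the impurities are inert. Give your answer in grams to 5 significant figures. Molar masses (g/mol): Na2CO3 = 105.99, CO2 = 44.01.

Pure CO2 available = 477.12 g × 0.618 = 294.860 g.
n(CO2) = 294.860 g / 44.01 g/mol = 6.69984 mol.
From the equation the CO2:Na2CO3 mole ratio is 1:1, so n(Na2CO3) = 6.69984 × 1/1 = 6.69984 mol.
Mass of Na2CO3 = 6.69984 mol × 105.99 g/mol = 710.117 g.
Actual mass collected = 710.117 g × 0.641 = 455.185 g.

455.18 g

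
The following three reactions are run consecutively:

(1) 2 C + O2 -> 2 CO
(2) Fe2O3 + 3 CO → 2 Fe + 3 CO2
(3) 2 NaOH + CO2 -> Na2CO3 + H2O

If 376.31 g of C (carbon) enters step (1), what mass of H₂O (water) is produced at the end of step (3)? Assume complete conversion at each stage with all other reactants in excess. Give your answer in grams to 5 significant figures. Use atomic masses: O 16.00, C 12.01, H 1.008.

564.50 g

M(C) = 12.01 g/mol.
M(H2O) = 2(1.008) + 16.00 = 18.016 g/mol.
n(C) = 376.31 / 12.01 = 31.3331 mol.
Reaction (1): C→CO ratio 2:2 ⇒ n(CO) = 31.3331 mol.
Reaction (2): CO→CO2 ratio 3:3 ⇒ n(CO2) = 31.3331 mol.
Reaction (3): CO2→H2O ratio 1:1 ⇒ n(H2O) = 31.3331 mol.
Mass of H2O = 31.3331 × 18.016 = 564.496 g.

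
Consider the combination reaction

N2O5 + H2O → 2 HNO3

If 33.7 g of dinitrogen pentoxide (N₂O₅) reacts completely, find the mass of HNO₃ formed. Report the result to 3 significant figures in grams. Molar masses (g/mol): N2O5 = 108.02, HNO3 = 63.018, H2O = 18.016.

39.3 g

n(N2O5) = 33.70 g / 108.02 g/mol = 0.3120 mol.
From the equation the N2O5:HNO3 mole ratio is 1:2, so n(HNO3) = 0.3120 × 2/1 = 0.6240 mol.
Mass of HNO3 = 0.6240 mol × 63.018 g/mol = 39.32 g.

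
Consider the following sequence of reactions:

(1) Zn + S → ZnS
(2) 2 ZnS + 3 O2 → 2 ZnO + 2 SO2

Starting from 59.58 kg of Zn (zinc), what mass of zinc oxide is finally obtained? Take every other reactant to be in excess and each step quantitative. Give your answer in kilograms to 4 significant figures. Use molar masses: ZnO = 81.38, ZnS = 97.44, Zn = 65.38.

74.16 kg

59.58 kg = 59580 g.
n(Zn) = 59580 / 65.38 = 911.29 mol.
Step 1 gives a 1:1 ratio of Zn to ZnS, so n(ZnS) = 911.29 mol.
In step 2 the ZnS:ZnO ratio is 2:2, so n(ZnO) = 911.29 mol.
Mass of ZnO = 911.29 × 81.38 = 74161 g = 74.16 kg.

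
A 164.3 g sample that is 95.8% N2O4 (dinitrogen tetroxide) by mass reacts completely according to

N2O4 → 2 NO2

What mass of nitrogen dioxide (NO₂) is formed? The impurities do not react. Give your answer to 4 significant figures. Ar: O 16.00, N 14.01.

Mass of pure N2O4 = 164.3 g × 0.958 = 157.40 g.
M(N2O4) = 2(14.01) + 4(16.00) = 92.02 g/mol.
M(NO2) = 14.01 + 2(16.00) = 46.01 g/mol.
n(N2O4) = 157.40 g / 92.02 g/mol = 1.7105 mol.
From the equation the N2O4:NO2 mole ratio is 1:2, so n(NO2) = 1.7105 × 2/1 = 3.4210 mol.
Mass of NO2 = 3.4210 mol × 46.01 g/mol = 157.40 g.

157.4 g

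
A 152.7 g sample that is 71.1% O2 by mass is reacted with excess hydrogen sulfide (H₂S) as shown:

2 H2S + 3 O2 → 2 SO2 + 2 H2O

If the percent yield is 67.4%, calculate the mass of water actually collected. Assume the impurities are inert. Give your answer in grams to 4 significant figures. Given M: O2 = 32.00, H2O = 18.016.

Pure O2 available = 152.7 g × 0.711 = 108.57 g.
n(O2) = 108.57 g / 32.00 g/mol = 3.3928 mol.
From the equation the O2:H2O mole ratio is 3:2, so n(H2O) = 3.3928 × 2/3 = 2.2619 mol.
Mass of H2O = 2.2619 mol × 18.016 g/mol = 40.750 g.
Actual mass collected = 40.750 g × 0.674 = 27.465 g.

27.47 g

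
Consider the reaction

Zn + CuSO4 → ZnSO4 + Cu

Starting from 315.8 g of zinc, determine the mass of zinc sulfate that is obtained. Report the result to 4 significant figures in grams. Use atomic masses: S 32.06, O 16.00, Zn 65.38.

M(Zn) = 65.38 g/mol.
M(ZnSO4) = 65.38 + 32.06 + 4(16.00) = 161.44 g/mol.
n(Zn) = 315.80 g / 65.38 g/mol = 4.8302 mol.
From the equation the Zn:ZnSO4 mole ratio is 1:1, so n(ZnSO4) = 4.8302 × 1/1 = 4.8302 mol.
Mass of ZnSO4 = 4.8302 mol × 161.44 g/mol = 779.79 g.

779.8 g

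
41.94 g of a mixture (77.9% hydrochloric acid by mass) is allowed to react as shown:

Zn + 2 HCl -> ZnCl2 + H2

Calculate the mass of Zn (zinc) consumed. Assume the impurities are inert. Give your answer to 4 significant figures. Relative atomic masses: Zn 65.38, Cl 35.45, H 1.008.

Mass of pure HCl = 41.94 g × 0.779 = 32.671 g.
M(HCl) = 1.008 + 35.45 = 36.458 g/mol.
M(Zn) = 65.38 g/mol.
n(HCl) = 32.671 g / 36.458 g/mol = 0.89613 mol.
From the equation the HCl:Zn mole ratio is 2:1, so n(Zn) = 0.89613 × 1/2 = 0.44807 mol.
Mass of Zn = 0.44807 mol × 65.38 g/mol = 29.295 g.

29.29 g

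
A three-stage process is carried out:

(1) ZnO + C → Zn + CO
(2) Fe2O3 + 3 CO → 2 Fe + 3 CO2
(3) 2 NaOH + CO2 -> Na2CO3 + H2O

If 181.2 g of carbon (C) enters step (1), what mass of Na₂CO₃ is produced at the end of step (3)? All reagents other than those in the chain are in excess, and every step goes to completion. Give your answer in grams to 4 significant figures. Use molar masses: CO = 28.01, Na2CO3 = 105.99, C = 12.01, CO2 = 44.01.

n(C) = 181.2 / 12.01 = 15.087 mol.
Reaction (1): C→CO ratio 1:1 ⇒ n(CO) = 15.087 mol.
Reaction (2): CO→CO2 ratio 3:3 ⇒ n(CO2) = 15.087 mol.
Reaction (3): CO2→Na2CO3 ratio 1:1 ⇒ n(Na2CO3) = 15.087 mol.
Mass of Na2CO3 = 15.087 × 105.99 = 1599.1 g.

1599 g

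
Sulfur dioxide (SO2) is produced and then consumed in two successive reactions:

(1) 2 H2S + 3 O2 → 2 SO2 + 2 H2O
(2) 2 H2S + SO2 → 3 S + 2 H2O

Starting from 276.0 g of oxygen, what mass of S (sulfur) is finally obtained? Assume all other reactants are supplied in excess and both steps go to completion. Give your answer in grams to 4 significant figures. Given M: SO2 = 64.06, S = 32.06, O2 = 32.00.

553.0 g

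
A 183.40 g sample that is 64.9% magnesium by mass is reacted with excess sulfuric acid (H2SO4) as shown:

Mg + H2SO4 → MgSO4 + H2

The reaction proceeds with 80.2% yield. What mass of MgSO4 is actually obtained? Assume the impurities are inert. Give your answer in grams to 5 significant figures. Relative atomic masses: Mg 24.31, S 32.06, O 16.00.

472.66 g

Pure Mg available = 183.40 g × 0.649 = 119.027 g.
M(Mg) = 24.31 g/mol.
M(MgSO4) = 24.31 + 32.06 + 4(16.00) = 120.37 g/mol.
n(Mg) = 119.027 g / 24.31 g/mol = 4.89620 mol.
From the equation the Mg:MgSO4 mole ratio is 1:1, so n(MgSO4) = 4.89620 × 1/1 = 4.89620 mol.
Mass of MgSO4 = 4.89620 mol × 120.37 g/mol = 589.355 g.
Actual mass collected = 589.355 g × 0.802 = 472.663 g.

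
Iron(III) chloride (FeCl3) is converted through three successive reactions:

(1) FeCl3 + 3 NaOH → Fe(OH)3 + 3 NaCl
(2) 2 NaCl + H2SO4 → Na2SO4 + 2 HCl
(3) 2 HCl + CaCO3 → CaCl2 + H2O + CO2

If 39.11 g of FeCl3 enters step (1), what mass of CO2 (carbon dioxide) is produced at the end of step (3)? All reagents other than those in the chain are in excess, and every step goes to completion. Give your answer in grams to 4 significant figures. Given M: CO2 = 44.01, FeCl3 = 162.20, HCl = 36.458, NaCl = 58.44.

n(FeCl3) = 39.11 / 162.20 = 0.24112 mol.
Reaction (1): FeCl3→NaCl ratio 1:3 ⇒ n(NaCl) = 0.72337 mol.
Reaction (2): NaCl→HCl ratio 2:2 ⇒ n(HCl) = 0.72337 mol.
Reaction (3): HCl→CO2 ratio 2:1 ⇒ n(CO2) = 0.36168 mol.
Mass of CO2 = 0.36168 × 44.01 = 15.918 g.

15.92 g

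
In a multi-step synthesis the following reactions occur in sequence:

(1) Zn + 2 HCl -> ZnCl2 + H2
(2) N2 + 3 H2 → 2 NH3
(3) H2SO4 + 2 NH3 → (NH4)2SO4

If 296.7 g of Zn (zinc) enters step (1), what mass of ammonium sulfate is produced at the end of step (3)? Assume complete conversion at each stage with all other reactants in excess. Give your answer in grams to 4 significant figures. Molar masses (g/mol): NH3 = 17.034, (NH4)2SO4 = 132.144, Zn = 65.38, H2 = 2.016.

n(Zn) = 296.7 / 65.38 = 4.5381 mol.
Reaction (1): Zn→H2 ratio 1:1 ⇒ n(H2) = 4.5381 mol.
Reaction (2): H2→NH3 ratio 3:2 ⇒ n(NH3) = 3.0254 mol.
Reaction (3): NH3→(NH4)2SO4 ratio 2:1 ⇒ n((NH4)2SO4) = 1.5127 mol.
Mass of (NH4)2SO4 = 1.5127 × 132.144 = 199.89 g.

199.9 g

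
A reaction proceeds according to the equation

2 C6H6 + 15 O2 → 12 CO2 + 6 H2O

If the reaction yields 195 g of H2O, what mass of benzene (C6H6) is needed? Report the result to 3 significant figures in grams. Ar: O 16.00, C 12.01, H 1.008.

282 g

M(H2O) = 2(1.008) + 16.00 = 18.016 g/mol.
M(C6H6) = 6(12.01) + 6(1.008) = 78.108 g/mol.
n(H2O) = 195.0 g / 18.016 g/mol = 10.82 mol.
From the equation the H2O:C6H6 mole ratio is 6:2, so n(C6H6) = 10.82 × 2/6 = 3.608 mol.
Mass of C6H6 = 3.608 mol × 78.108 g/mol = 281.8 g.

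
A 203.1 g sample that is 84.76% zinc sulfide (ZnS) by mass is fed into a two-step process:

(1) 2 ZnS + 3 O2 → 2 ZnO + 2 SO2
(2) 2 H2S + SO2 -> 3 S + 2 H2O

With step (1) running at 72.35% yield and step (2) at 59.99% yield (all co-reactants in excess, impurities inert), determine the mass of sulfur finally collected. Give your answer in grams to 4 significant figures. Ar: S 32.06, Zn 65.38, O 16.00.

Pure ZnS = 203.1 × 0.8476 = 172.15 g.
M(ZnS) = 65.38 + 32.06 = 97.44 g/mol.
M(S) = 32.06 g/mol.
n(ZnS) = 172.15 / 97.44 = 1.7667 mol.
Step 1 (ZnS:SO2 = 2:2): theoretical n(SO2) = 1.7667 mol; at 72.35% yield, n(SO2) = 1.2782 mol.
Step 2 (SO2:S = 1:3): theoretical n(S) = 3.8346 mol, so theoretical mass = 3.8346 × 32.06 = 122.94 g.
At 59.99% yield, actual mass of S = 122.94 × 0.5999 = 73.751 g.

73.75 g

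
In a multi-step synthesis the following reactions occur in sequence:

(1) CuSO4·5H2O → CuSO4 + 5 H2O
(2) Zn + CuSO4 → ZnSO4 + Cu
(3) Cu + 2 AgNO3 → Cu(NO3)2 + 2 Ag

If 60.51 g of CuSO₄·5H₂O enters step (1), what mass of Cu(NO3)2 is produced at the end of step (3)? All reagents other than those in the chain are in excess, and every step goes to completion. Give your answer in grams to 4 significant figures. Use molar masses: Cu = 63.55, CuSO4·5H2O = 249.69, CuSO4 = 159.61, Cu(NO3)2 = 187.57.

n(CuSO4·5H2O) = 60.51 / 249.69 = 0.24234 mol.
Reaction (1): CuSO4·5H2O→CuSO4 ratio 1:1 ⇒ n(CuSO4) = 0.24234 mol.
Reaction (2): CuSO4→Cu ratio 1:1 ⇒ n(Cu) = 0.24234 mol.
Reaction (3): Cu→Cu(NO3)2 ratio 1:1 ⇒ n(Cu(NO3)2) = 0.24234 mol.
Mass of Cu(NO3)2 = 0.24234 × 187.57 = 45.456 g.

45.46 g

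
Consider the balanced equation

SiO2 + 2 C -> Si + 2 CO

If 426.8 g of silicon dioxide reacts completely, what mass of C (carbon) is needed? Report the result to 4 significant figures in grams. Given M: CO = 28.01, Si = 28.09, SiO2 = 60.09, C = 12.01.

n(SiO2) = 426.80 g / 60.09 g/mol = 7.1027 mol.
From the equation the SiO2:C mole ratio is 1:2, so n(C) = 7.1027 × 2/1 = 14.205 mol.
Mass of C = 14.205 mol × 12.01 g/mol = 170.61 g.

170.6 g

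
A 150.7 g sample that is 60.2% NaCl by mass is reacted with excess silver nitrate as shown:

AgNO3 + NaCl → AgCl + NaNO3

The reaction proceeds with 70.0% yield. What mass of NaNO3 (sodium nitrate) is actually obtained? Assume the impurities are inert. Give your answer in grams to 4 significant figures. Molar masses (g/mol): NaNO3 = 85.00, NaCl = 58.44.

92.37 g

Pure NaCl available = 150.7 g × 0.602 = 90.721 g.
n(NaCl) = 90.721 g / 58.44 g/mol = 1.5524 mol.
From the equation the NaCl:NaNO3 mole ratio is 1:1, so n(NaNO3) = 1.5524 × 1/1 = 1.5524 mol.
Mass of NaNO3 = 1.5524 mol × 85.00 g/mol = 131.95 g.
Actual mass collected = 131.95 g × 0.700 = 92.367 g.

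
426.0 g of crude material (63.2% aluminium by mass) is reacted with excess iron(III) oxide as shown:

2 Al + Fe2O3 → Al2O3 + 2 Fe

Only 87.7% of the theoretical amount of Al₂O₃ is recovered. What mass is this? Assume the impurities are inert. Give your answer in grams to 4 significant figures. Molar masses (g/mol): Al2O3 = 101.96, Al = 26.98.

446.2 g

Pure Al available = 426.0 g × 0.632 = 269.23 g.
n(Al) = 269.23 g / 26.98 g/mol = 9.9789 mol.
From the equation the Al:Al2O3 mole ratio is 2:1, so n(Al2O3) = 9.9789 × 1/2 = 4.9895 mol.
Mass of Al2O3 = 4.9895 mol × 101.96 g/mol = 508.73 g.
Actual mass collected = 508.73 g × 0.877 = 446.15 g.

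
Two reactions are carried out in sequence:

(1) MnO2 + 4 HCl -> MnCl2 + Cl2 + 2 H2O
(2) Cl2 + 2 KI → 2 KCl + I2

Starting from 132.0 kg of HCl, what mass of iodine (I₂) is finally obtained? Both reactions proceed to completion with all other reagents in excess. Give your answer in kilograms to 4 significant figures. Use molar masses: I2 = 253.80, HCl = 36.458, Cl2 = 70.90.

229.7 kg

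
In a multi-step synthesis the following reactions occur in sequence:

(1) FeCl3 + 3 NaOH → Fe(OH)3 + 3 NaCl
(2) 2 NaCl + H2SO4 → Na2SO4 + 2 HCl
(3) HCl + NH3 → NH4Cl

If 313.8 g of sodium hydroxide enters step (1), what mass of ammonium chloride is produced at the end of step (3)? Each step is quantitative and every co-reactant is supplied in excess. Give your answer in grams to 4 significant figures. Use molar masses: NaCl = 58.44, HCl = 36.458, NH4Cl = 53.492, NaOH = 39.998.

n(NaOH) = 313.8 / 39.998 = 7.8454 mol.
Reaction (1): NaOH→NaCl ratio 3:3 ⇒ n(NaCl) = 7.8454 mol.
Reaction (2): NaCl→HCl ratio 2:2 ⇒ n(HCl) = 7.8454 mol.
Reaction (3): HCl→NH4Cl ratio 1:1 ⇒ n(NH4Cl) = 7.8454 mol.
Mass of NH4Cl = 7.8454 × 53.492 = 419.67 g.

419.7 g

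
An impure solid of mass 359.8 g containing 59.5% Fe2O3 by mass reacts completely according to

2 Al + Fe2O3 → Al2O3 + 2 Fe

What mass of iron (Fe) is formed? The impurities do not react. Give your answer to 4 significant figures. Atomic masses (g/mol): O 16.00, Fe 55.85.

149.7 g

Mass of pure Fe2O3 = 359.8 g × 0.595 = 214.08 g.
M(Fe2O3) = 2(55.85) + 3(16.00) = 159.70 g/mol.
M(Fe) = 55.85 g/mol.
n(Fe2O3) = 214.08 g / 159.70 g/mol = 1.3405 mol.
From the equation the Fe2O3:Fe mole ratio is 1:2, so n(Fe) = 1.3405 × 2/1 = 2.6810 mol.
Mass of Fe = 2.6810 mol × 55.85 g/mol = 149.74 g.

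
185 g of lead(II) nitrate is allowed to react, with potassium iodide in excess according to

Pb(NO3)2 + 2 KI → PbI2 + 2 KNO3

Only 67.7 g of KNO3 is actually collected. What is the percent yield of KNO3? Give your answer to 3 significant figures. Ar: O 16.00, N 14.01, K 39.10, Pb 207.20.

M(Pb(NO3)2) = 207.20 + 2(14.01) + 6(16.00) = 331.22 g/mol.
M(KNO3) = 39.10 + 14.01 + 3(16.00) = 101.11 g/mol.
n(Pb(NO3)2) = 185.0 g / 331.22 g/mol = 0.5585 mol.
From the equation the Pb(NO3)2:KNO3 mole ratio is 1:2, so n(KNO3) = 0.5585 × 2/1 = 1.117 mol.
Mass of KNO3 = 1.117 mol × 101.11 g/mol = 112.9 g.
This is the theoretical yield. Percent yield = 67.7 g / 112.9 g × 100% = 59.94%.

59.9 %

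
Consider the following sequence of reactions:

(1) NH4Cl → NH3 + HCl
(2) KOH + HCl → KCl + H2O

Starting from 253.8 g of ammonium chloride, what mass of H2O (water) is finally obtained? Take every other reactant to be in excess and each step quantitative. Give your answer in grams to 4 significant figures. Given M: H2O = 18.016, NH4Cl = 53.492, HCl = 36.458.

85.48 g

n(NH4Cl) = 253.80 / 53.492 = 4.7446 mol.
Step 1 gives a 1:1 ratio of NH4Cl to HCl, so n(HCl) = 4.7446 mol.
In step 2 the HCl:H2O ratio is 1:1, so n(H2O) = 4.7446 mol.
Mass of H2O = 4.7446 × 18.016 = 85.479 g.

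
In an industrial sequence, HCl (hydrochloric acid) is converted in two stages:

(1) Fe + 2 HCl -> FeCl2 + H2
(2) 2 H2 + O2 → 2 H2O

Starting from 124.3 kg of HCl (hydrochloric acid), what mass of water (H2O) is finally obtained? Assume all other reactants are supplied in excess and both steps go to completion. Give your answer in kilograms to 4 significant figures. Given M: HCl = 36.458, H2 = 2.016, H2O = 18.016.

124.3 kg = 124300 g.
n(HCl) = 124300 / 36.458 = 3409.4 mol.
Step 1 gives a 2:1 ratio of HCl to H2, so n(H2) = 1704.7 mol.
In step 2 the H2:H2O ratio is 2:2, so n(H2O) = 1704.7 mol.
Mass of H2O = 1704.7 × 18.016 = 30712 g = 30.71 kg.

30.71 kg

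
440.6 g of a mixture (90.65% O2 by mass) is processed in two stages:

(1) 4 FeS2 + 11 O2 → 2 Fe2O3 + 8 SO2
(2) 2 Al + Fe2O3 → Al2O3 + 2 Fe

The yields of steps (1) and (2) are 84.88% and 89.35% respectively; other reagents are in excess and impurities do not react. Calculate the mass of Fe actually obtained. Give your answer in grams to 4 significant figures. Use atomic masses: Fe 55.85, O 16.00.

Pure O2 = 440.6 × 0.9065 = 399.40 g.
M(O2) = 2(16.00) = 32.00 g/mol.
M(Fe) = 55.85 g/mol.
n(O2) = 399.40 / 32.00 = 12.481 mol.
Step 1 (O2:Fe2O3 = 11:2): theoretical n(Fe2O3) = 2.2693 mol; at 84.88% yield, n(Fe2O3) = 1.9262 mol.
Step 2 (Fe2O3:Fe = 1:2): theoretical n(Fe) = 3.8524 mol, so theoretical mass = 3.8524 × 55.85 = 215.16 g.
At 89.35% yield, actual mass of Fe = 215.16 × 0.8935 = 192.24 g.

192.2 g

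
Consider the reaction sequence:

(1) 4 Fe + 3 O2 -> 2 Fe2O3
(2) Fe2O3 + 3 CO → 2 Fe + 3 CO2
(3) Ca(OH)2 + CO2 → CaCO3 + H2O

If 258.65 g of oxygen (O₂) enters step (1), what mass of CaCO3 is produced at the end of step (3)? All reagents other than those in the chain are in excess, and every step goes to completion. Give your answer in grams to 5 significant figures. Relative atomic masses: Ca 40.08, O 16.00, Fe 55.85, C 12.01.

1618.0 g

M(O2) = 2(16.00) = 32.00 g/mol.
M(CaCO3) = 40.08 + 12.01 + 3(16.00) = 100.09 g/mol.
n(O2) = 258.65 / 32.00 = 8.08281 mol.
Reaction (1): O2→Fe2O3 ratio 3:2 ⇒ n(Fe2O3) = 5.38854 mol.
Reaction (2): Fe2O3→CO2 ratio 1:3 ⇒ n(CO2) = 16.1656 mol.
Reaction (3): CO2→CaCO3 ratio 1:1 ⇒ n(CaCO3) = 16.1656 mol.
Mass of CaCO3 = 16.1656 × 100.09 = 1618.02 g.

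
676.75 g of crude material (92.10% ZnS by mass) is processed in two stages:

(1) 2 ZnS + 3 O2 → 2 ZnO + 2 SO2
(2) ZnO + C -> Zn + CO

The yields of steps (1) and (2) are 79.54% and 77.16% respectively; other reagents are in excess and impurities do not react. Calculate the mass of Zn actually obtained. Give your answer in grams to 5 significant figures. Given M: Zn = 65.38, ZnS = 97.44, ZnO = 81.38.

256.67 g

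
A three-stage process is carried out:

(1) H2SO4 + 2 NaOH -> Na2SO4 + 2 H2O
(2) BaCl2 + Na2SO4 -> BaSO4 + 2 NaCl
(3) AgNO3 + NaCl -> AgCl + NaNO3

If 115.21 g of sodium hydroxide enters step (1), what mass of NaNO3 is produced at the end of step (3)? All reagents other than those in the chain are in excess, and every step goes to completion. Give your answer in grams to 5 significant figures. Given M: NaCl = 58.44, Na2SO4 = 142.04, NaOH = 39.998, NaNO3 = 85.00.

n(NaOH) = 115.21 / 39.998 = 2.88039 mol.
Reaction (1): NaOH→Na2SO4 ratio 2:1 ⇒ n(Na2SO4) = 1.44020 mol.
Reaction (2): Na2SO4→NaCl ratio 1:2 ⇒ n(NaCl) = 2.88039 mol.
Reaction (3): NaCl→NaNO3 ratio 1:1 ⇒ n(NaNO3) = 2.88039 mol.
Mass of NaNO3 = 2.88039 × 85.00 = 244.833 g.

244.83 g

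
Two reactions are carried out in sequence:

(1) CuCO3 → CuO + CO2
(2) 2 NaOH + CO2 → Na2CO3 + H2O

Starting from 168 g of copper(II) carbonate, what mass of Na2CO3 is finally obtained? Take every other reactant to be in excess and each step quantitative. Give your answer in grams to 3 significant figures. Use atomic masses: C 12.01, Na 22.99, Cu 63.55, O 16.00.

144 g

M(CuCO3) = 63.55 + 12.01 + 3(16.00) = 123.56 g/mol.
M(Na2CO3) = 2(22.99) + 12.01 + 3(16.00) = 105.99 g/mol.
n(CuCO3) = 168.0 / 123.56 = 1.360 mol.
Step 1 gives a 1:1 ratio of CuCO3 to CO2, so n(CO2) = 1.360 mol.
In step 2 the CO2:Na2CO3 ratio is 1:1, so n(Na2CO3) = 1.360 mol.
Mass of Na2CO3 = 1.360 × 105.99 = 144.1 g.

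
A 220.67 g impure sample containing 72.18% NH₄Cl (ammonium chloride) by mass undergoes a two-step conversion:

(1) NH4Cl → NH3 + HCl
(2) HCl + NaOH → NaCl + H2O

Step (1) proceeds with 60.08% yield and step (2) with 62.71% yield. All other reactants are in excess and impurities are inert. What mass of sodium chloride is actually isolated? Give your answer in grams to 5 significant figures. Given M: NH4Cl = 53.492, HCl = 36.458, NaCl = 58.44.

Pure NH4Cl = 220.67 × 0.7218 = 159.280 g.
n(NH4Cl) = 159.280 / 53.492 = 2.97763 mol.
Step 1 (NH4Cl:HCl = 1:1): theoretical n(HCl) = 2.97763 mol; at 60.08% yield, n(HCl) = 1.78896 mol.
Step 2 (HCl:NaCl = 1:1): theoretical n(NaCl) = 1.78896 mol, so theoretical mass = 1.78896 × 58.44 = 104.547 g.
At 62.71% yield, actual mass of NaCl = 104.547 × 0.6271 = 65.5614 g.

65.561 g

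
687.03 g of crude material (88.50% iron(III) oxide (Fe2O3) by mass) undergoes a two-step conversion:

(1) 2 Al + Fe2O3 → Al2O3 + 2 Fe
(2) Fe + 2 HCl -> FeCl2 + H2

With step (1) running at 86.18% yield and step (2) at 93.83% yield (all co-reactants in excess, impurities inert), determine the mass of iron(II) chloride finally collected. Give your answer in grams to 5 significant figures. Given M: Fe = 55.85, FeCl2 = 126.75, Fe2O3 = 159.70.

780.44 g

Pure Fe2O3 = 687.03 × 0.8850 = 608.022 g.
n(Fe2O3) = 608.022 / 159.70 = 3.80727 mol.
Step 1 (Fe2O3:Fe = 1:2): theoretical n(Fe) = 7.61455 mol; at 86.18% yield, n(Fe) = 6.56222 mol.
Step 2 (Fe:FeCl2 = 1:1): theoretical n(FeCl2) = 6.56222 mol, so theoretical mass = 6.56222 × 126.75 = 831.761 g.
At 93.83% yield, actual mass of FeCl2 = 831.761 × 0.9383 = 780.441 g.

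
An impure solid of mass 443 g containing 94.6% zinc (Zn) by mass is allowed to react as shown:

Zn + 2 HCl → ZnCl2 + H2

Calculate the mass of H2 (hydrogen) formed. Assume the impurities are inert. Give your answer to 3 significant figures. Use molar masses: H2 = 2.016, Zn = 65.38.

12.9 g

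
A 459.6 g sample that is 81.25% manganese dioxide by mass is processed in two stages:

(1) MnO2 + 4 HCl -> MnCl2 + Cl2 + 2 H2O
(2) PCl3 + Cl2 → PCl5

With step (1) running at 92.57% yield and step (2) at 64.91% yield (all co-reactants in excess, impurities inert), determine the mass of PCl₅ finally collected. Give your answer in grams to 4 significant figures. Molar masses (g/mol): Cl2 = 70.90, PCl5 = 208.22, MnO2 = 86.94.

537.4 g

Pure MnO2 = 459.6 × 0.8125 = 373.43 g.
n(MnO2) = 373.43 / 86.94 = 4.2952 mol.
Step 1 (MnO2:Cl2 = 1:1): theoretical n(Cl2) = 4.2952 mol; at 92.57% yield, n(Cl2) = 3.9761 mol.
Step 2 (Cl2:PCl5 = 1:1): theoretical n(PCl5) = 3.9761 mol, so theoretical mass = 3.9761 × 208.22 = 827.90 g.
At 64.91% yield, actual mass of PCl5 = 827.90 × 0.6491 = 537.39 g.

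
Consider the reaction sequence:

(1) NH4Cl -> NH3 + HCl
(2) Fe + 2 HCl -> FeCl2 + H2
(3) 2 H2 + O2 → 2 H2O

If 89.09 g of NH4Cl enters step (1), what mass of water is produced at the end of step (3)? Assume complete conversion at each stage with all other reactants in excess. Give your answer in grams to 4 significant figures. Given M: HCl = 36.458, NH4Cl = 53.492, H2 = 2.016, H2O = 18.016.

n(NH4Cl) = 89.09 / 53.492 = 1.6655 mol.
Reaction (1): NH4Cl→HCl ratio 1:1 ⇒ n(HCl) = 1.6655 mol.
Reaction (2): HCl→H2 ratio 2:1 ⇒ n(H2) = 0.83274 mol.
Reaction (3): H2→H2O ratio 2:2 ⇒ n(H2O) = 0.83274 mol.
Mass of H2O = 0.83274 × 18.016 = 15.003 g.

15.00 g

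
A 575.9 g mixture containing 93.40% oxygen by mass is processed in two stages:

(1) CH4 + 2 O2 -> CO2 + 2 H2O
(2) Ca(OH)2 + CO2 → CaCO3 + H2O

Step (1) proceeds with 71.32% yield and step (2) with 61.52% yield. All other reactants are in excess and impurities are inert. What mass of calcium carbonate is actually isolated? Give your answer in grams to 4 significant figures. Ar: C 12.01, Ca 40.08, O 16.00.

369.1 g

Pure O2 = 575.9 × 0.9340 = 537.89 g.
M(O2) = 2(16.00) = 32.00 g/mol.
M(CaCO3) = 40.08 + 12.01 + 3(16.00) = 100.09 g/mol.
n(O2) = 537.89 / 32.00 = 16.809 mol.
Step 1 (O2:CO2 = 2:1): theoretical n(CO2) = 8.4045 mol; at 71.32% yield, n(CO2) = 5.9941 mol.
Step 2 (CO2:CaCO3 = 1:1): theoretical n(CaCO3) = 5.9941 mol, so theoretical mass = 5.9941 × 100.09 = 599.95 g.
At 61.52% yield, actual mass of CaCO3 = 599.95 × 0.6152 = 369.09 g.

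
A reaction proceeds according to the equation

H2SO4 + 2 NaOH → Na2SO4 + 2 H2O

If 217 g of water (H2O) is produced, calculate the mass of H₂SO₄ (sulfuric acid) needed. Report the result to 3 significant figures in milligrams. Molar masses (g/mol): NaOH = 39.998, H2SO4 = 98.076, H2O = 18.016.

n(H2O) = 217.0 g / 18.016 g/mol = 12.04 mol.
From the equation the H2O:H2SO4 mole ratio is 2:1, so n(H2SO4) = 12.04 × 1/2 = 6.022 mol.
Mass of H2SO4 = 6.022 mol × 98.076 g/mol = 590.7 g.
Converting to mg: 590.7 g = 591000 mg.

591000 mg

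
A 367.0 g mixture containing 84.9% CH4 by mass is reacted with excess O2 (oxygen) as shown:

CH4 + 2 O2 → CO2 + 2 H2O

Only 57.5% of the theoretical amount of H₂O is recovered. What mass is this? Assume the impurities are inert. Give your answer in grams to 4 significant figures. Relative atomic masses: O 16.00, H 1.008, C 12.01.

402.4 g

Pure CH4 available = 367.0 g × 0.849 = 311.58 g.
M(CH4) = 12.01 + 4(1.008) = 16.042 g/mol.
M(H2O) = 2(1.008) + 16.00 = 18.016 g/mol.
n(CH4) = 311.58 g / 16.042 g/mol = 19.423 mol.
From the equation the CH4:H2O mole ratio is 1:2, so n(H2O) = 19.423 × 2/1 = 38.846 mol.
Mass of H2O = 38.846 mol × 18.016 g/mol = 699.85 g.
Actual mass collected = 699.85 g × 0.575 = 402.41 g.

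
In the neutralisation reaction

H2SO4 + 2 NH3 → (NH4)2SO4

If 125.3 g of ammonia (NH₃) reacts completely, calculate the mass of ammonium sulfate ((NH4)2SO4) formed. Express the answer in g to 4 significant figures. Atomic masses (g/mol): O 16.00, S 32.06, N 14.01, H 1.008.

M(NH3) = 14.01 + 3(1.008) = 17.034 g/mol.
M((NH4)2SO4) = 2(14.01) + 8(1.008) + 32.06 + 4(16.00) = 132.144 g/mol.
n(NH3) = 125.30 g / 17.034 g/mol = 7.3559 mol.
From the equation the NH3:(NH4)2SO4 mole ratio is 2:1, so n((NH4)2SO4) = 7.3559 × 1/2 = 3.6779 mol.
Mass of (NH4)2SO4 = 3.6779 mol × 132.144 g/mol = 486.02 g.

486.0 g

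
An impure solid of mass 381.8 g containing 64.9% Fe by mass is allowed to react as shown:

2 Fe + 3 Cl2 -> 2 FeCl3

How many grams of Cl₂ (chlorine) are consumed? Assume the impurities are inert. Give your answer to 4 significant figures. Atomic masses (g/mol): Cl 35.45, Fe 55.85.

Mass of pure Fe = 381.8 g × 0.649 = 247.79 g.
M(Fe) = 55.85 g/mol.
M(Cl2) = 2(35.45) = 70.90 g/mol.
n(Fe) = 247.79 g / 55.85 g/mol = 4.4367 mol.
From the equation the Fe:Cl2 mole ratio is 2:3, so n(Cl2) = 4.4367 × 3/2 = 6.6550 mol.
Mass of Cl2 = 6.6550 mol × 70.90 g/mol = 471.84 g.

471.8 g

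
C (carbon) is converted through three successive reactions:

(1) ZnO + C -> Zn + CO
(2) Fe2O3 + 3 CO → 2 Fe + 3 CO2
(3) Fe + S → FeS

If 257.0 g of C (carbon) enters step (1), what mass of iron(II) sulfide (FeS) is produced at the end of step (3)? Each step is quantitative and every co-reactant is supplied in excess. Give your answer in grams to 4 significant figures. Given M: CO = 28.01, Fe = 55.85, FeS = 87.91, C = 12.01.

1254 g

n(C) = 257.0 / 12.01 = 21.399 mol.
Reaction (1): C→CO ratio 1:1 ⇒ n(CO) = 21.399 mol.
Reaction (2): CO→Fe ratio 3:2 ⇒ n(Fe) = 14.266 mol.
Reaction (3): Fe→FeS ratio 1:1 ⇒ n(FeS) = 14.266 mol.
Mass of FeS = 14.266 × 87.91 = 1254.1 g.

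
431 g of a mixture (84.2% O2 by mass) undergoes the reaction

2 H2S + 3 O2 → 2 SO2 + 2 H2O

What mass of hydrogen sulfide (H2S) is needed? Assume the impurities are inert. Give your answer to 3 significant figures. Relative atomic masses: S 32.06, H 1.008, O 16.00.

Mass of pure O2 = 431 g × 0.842 = 362.9 g.
M(O2) = 2(16.00) = 32.00 g/mol.
M(H2S) = 2(1.008) + 32.06 = 34.076 g/mol.
n(O2) = 362.9 g / 32.00 g/mol = 11.34 mol.
From the equation the O2:H2S mole ratio is 3:2, so n(H2S) = 11.34 × 2/3 = 7.560 mol.
Mass of H2S = 7.560 mol × 34.076 g/mol = 257.6 g.

258 g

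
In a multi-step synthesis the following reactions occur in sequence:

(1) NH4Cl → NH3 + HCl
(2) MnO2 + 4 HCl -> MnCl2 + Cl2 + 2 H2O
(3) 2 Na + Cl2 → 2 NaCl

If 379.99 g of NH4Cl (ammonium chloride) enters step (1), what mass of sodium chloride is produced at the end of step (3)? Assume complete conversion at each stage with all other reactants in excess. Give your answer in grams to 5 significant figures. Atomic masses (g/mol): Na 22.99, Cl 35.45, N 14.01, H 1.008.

207.57 g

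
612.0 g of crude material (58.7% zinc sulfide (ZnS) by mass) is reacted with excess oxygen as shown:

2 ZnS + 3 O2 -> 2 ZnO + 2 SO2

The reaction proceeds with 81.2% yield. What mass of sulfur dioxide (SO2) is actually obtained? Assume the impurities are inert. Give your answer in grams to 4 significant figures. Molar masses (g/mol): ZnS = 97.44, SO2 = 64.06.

191.8 g

Pure ZnS available = 612.0 g × 0.587 = 359.24 g.
n(ZnS) = 359.24 g / 97.44 g/mol = 3.6868 mol.
From the equation the ZnS:SO2 mole ratio is 2:2, so n(SO2) = 3.6868 × 2/2 = 3.6868 mol.
Mass of SO2 = 3.6868 mol × 64.06 g/mol = 236.18 g.
Actual mass collected = 236.18 g × 0.812 = 191.78 g.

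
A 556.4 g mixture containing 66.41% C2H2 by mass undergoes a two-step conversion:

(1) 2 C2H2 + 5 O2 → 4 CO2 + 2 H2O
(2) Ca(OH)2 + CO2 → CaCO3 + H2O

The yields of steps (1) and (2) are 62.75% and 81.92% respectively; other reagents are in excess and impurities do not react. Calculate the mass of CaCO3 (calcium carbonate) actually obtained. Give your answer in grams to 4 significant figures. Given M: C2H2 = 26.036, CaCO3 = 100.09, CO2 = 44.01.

1460 g

Pure C2H2 = 556.4 × 0.6641 = 369.51 g.
n(C2H2) = 369.51 / 26.036 = 14.192 mol.
Step 1 (C2H2:CO2 = 2:4): theoretical n(CO2) = 28.384 mol; at 62.75% yield, n(CO2) = 17.811 mol.
Step 2 (CO2:CaCO3 = 1:1): theoretical n(CaCO3) = 17.811 mol, so theoretical mass = 17.811 × 100.09 = 1782.7 g.
At 81.92% yield, actual mass of CaCO3 = 1782.7 × 0.8192 = 1460.4 g.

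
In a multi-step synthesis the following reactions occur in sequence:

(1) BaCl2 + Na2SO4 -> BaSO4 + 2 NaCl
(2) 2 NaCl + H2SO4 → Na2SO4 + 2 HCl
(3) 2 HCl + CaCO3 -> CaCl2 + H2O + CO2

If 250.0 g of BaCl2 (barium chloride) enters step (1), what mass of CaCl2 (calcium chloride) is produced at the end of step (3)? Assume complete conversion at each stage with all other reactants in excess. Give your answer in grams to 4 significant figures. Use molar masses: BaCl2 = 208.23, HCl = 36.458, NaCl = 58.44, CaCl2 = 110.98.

n(BaCl2) = 250.0 / 208.23 = 1.2006 mol.
Reaction (1): BaCl2→NaCl ratio 1:2 ⇒ n(NaCl) = 2.4012 mol.
Reaction (2): NaCl→HCl ratio 2:2 ⇒ n(HCl) = 2.4012 mol.
Reaction (3): HCl→CaCl2 ratio 2:1 ⇒ n(CaCl2) = 1.2006 mol.
Mass of CaCl2 = 1.2006 × 110.98 = 133.24 g.

133.2 g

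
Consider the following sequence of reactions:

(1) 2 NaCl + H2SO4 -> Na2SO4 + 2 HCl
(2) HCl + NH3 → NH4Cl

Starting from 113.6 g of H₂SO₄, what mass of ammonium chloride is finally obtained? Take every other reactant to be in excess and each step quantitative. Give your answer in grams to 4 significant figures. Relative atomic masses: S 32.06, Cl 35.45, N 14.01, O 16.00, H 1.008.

123.9 g

M(H2SO4) = 2(1.008) + 32.06 + 4(16.00) = 98.076 g/mol.
M(NH4Cl) = 14.01 + 4(1.008) + 35.45 = 53.492 g/mol.
n(H2SO4) = 113.60 / 98.076 = 1.1583 mol.
Step 1 gives a 1:2 ratio of H2SO4 to HCl, so n(HCl) = 2.3166 mol.
In step 2 the HCl:NH4Cl ratio is 1:1, so n(NH4Cl) = 2.3166 mol.
Mass of NH4Cl = 2.3166 × 53.492 = 123.92 g.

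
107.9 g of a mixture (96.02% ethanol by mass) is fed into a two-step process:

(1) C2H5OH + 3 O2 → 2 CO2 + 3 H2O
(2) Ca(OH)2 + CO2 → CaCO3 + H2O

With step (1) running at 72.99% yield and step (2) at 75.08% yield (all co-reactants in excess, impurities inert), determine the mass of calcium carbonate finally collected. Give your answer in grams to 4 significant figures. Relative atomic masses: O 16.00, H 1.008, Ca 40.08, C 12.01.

Pure C2H5OH = 107.9 × 0.9602 = 103.61 g.
M(C2H5OH) = 2(12.01) + 6(1.008) + 16.00 = 46.068 g/mol.
M(CaCO3) = 40.08 + 12.01 + 3(16.00) = 100.09 g/mol.
n(C2H5OH) = 103.61 / 46.068 = 2.2490 mol.
Step 1 (C2H5OH:CO2 = 1:2): theoretical n(CO2) = 4.4979 mol; at 72.99% yield, n(CO2) = 3.2830 mol.
Step 2 (CO2:CaCO3 = 1:1): theoretical n(CaCO3) = 3.2830 mol, so theoretical mass = 3.2830 × 100.09 = 328.60 g.
At 75.08% yield, actual mass of CaCO3 = 328.60 × 0.7508 = 246.71 g.

246.7 g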